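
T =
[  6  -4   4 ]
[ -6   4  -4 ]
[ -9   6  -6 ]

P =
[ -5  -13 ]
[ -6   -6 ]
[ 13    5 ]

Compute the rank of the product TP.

First compute TP:
[[ 46, -34],
 [-46,  34],
 [-69,  51]]
Now row reduce the product.
R2 ← R2 + R1: [0, 0]
R3 ← R3 + (3/2)·R1: [0, 0]
1 nonzero row, so rank(TP) = 1.

1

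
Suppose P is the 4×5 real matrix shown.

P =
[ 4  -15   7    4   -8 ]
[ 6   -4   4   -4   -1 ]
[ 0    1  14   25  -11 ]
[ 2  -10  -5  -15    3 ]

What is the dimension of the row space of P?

Row reduce to echelon form.
R2 ← R2 − (3/2)·R1: [0, 37/2, -13/2, -10, 11]
R4 ← R4 − (1/2)·R1: [0, -5/2, -17/2, -17, 7]
R3 ← R3 − (2/37)·R2: [0, 0, 531/37, 945/37, -429/37]
R4 ← R4 + (5/37)·R2: [0, 0, -347/37, -679/37, 314/37]
R4 ← R4 + (347/531)·R3: [0, 0, 0, -98/59, 161/177]
Echelon form has 4 nonzero rows, so rank(P) = 4.
The row space has dimension equal to the rank: 4.

4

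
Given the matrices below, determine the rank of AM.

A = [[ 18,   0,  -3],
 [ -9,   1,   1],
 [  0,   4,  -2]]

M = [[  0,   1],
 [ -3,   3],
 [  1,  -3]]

First compute AM:
[[ -3,  27],
 [ -2,  -9],
 [-14,  18]]
Now row reduce the product.
R2 ← R2 − (2/3)·R1: [0, -27]
R3 ← R3 − (14/3)·R1: [0, -108]
R3 ← R3 − (4)·R2: [0, 0]
2 nonzero rows, so rank(AM) = 2.

2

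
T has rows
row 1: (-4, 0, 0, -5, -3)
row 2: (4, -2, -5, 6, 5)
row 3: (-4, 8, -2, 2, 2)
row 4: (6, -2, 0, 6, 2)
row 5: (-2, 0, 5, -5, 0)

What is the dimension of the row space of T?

4

Row reduce to echelon form.
R2 ← R2 + R1: [0, -2, -5, 1, 2]
R3 ← R3 − R1: [0, 8, -2, 7, 5]
R4 ← R4 + (3/2)·R1: [0, -2, 0, -3/2, -5/2]
R5 ← R5 − (1/2)·R1: [0, 0, 5, -5/2, 3/2]
R3 ← R3 + (4)·R2: [0, 0, -22, 11, 13]
R4 ← R4 − R2: [0, 0, 5, -5/2, -9/2]
R4 ← R4 + (5/22)·R3: [0, 0, 0, 0, -17/11]
R5 ← R5 + (5/22)·R3: [0, 0, 0, 0, 49/11]
R5 ← R5 + (49/17)·R4: [0, 0, 0, 0, 0]
Echelon form has 4 nonzero rows, so rank(T) = 4.
The row space has dimension equal to the rank: 4.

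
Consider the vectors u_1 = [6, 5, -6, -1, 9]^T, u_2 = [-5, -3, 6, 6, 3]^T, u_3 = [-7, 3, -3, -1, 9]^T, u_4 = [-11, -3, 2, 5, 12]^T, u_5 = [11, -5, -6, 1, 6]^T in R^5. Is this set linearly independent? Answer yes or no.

Form the matrix with these vectors as rows and row reduce.
R2 ← R2 + (5/6)·R1: [0, 7/6, 1, 31/6, 21/2]
R3 ← R3 + (7/6)·R1: [0, 53/6, -10, -13/6, 39/2]
R4 ← R4 + (11/6)·R1: [0, 37/6, -9, 19/6, 57/2]
R5 ← R5 − (11/6)·R1: [0, -85/6, 5, 17/6, -21/2]
R3 ← R3 − (53/7)·R2: [0, 0, -123/7, -289/7, -60]
R4 ← R4 − (37/7)·R2: [0, 0, -100/7, -169/7, -27]
R5 ← R5 + (85/7)·R2: [0, 0, 120/7, 459/7, 117]
R4 ← R4 − (100/123)·R3: [0, 0, 0, 1159/123, 893/41]
R5 ← R5 + (40/41)·R3: [0, 0, 0, 1037/41, 2397/41]
R5 ← R5 − (51/19)·R4: [0, 0, 0, 0, 0]
4 nonzero rows, so the 5 vectors span a space of dimension 4.
Since 4 < 5, the vectors are linearly dependent.

no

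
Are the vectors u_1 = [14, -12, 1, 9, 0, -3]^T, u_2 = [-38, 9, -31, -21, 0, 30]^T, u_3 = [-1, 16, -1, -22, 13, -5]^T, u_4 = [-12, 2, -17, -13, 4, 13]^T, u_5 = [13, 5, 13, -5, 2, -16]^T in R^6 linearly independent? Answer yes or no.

Form the matrix with these vectors as rows and row reduce.
R2 ← R2 + (19/7)·R1: [0, -165/7, -198/7, 24/7, 0, 153/7]
R3 ← R3 + (1/14)·R1: [0, 106/7, -13/14, -299/14, 13, -73/14]
R4 ← R4 + (6/7)·R1: [0, -58/7, -113/7, -37/7, 4, 73/7]
R5 ← R5 − (13/14)·R1: [0, 113/7, 169/14, -187/14, 2, -185/14]
R3 ← R3 + (106/165)·R2: [0, 0, -191/10, -2107/110, 13, 971/110]
R4 ← R4 − (58/165)·R2: [0, 0, -31/5, -357/55, 4, 151/55]
R5 ← R5 + (113/165)·R2: [0, 0, -73/10, -1211/110, 2, 193/110]
R4 ← R4 − (62/191)·R3: [0, 0, 0, -574/2101, -42/191, -252/2101]
R5 ← R5 − (73/191)·R3: [0, 0, 0, -7749/2101, -567/191, -3402/2101]
R5 ← R5 − (27/2)·R4: [0, 0, 0, 0, 0, 0]
4 nonzero rows, so the 5 vectors span a space of dimension 4.
Since 4 < 5, the vectors are linearly dependent.

no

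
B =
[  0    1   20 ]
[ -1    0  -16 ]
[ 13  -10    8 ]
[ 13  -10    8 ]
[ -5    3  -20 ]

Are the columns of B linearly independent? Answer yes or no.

no

Row reduce B to echelon form.
Swap R1 ↔ R2
R3 ← R3 + (13)·R1: [0, -10, -200]
R4 ← R4 + (13)·R1: [0, -10, -200]
R5 ← R5 − (5)·R1: [0, 3, 60]
R3 ← R3 + (10)·R2: [0, 0, 0]
R4 ← R4 + (10)·R2: [0, 0, 0]
R5 ← R5 − (3)·R2: [0, 0, 0]
2 pivots among 3 columns.
Only 2 < 3 pivot columns, so the columns are linearly dependent.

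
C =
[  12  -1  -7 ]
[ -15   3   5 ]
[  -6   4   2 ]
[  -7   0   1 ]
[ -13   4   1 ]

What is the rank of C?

Row reduce to echelon form.
R2 ← R2 + (5/4)·R1: [0, 7/4, -15/4]
R3 ← R3 + (1/2)·R1: [0, 7/2, -3/2]
R4 ← R4 + (7/12)·R1: [0, -7/12, -37/12]
R5 ← R5 + (13/12)·R1: [0, 35/12, -79/12]
R3 ← R3 − (2)·R2: [0, 0, 6]
R4 ← R4 + (1/3)·R2: [0, 0, -13/3]
R5 ← R5 − (5/3)·R2: [0, 0, -1/3]
R4 ← R4 + (13/18)·R3: [0, 0, 0]
R5 ← R5 + (1/18)·R3: [0, 0, 0]
Echelon form has 3 nonzero rows, so rank(C) = 3.

3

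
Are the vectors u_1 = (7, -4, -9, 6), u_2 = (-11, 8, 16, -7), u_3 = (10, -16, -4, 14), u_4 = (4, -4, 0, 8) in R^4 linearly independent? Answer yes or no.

Form the matrix with these vectors as rows and row reduce.
R2 ← R2 + (11/7)·R1: [0, 12/7, 13/7, 17/7]
R3 ← R3 − (10/7)·R1: [0, -72/7, 62/7, 38/7]
R4 ← R4 − (4/7)·R1: [0, -12/7, 36/7, 32/7]
R3 ← R3 + (6)·R2: [0, 0, 20, 20]
R4 ← R4 + R2: [0, 0, 7, 7]
R4 ← R4 − (7/20)·R3: [0, 0, 0, 0]
3 nonzero rows, so the 4 vectors span a space of dimension 3.
Since 3 < 4, the vectors are linearly dependent.

no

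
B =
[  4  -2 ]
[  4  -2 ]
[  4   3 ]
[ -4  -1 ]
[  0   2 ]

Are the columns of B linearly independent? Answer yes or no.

Row reduce B to echelon form.
R2 ← R2 − R1: [0, 0]
R3 ← R3 − R1: [0, 5]
R4 ← R4 + R1: [0, -3]
Swap R2 ↔ R3
R4 ← R4 + (3/5)·R2: [0, 0]
R5 ← R5 − (2/5)·R2: [0, 0]
2 pivots among 2 columns.
Every column is a pivot column, so the columns are linearly independent.

yes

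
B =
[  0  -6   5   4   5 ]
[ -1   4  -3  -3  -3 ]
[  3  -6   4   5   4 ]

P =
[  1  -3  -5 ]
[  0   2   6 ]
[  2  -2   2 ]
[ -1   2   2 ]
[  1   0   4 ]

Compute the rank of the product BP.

2

First compute BP:
[[ 11, -14,   2],
 [ -7,  11,   5],
 [ 10, -19, -17]]
Now row reduce the product.
R2 ← R2 + (7/11)·R1: [0, 23/11, 69/11]
R3 ← R3 − (10/11)·R1: [0, -69/11, -207/11]
R3 ← R3 + (3)·R2: [0, 0, 0]
2 nonzero rows, so rank(BP) = 2.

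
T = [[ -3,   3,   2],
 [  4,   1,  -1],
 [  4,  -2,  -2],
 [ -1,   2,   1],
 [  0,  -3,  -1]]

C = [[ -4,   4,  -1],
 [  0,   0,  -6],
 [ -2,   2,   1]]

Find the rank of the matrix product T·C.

First compute TC:
[[  8,  -8, -13],
 [-14,  14, -11],
 [-12,  12,   6],
 [  2,  -2, -10],
 [  2,  -2,  17]]
Now row reduce the product.
R2 ← R2 + (7/4)·R1: [0, 0, -135/4]
R3 ← R3 + (3/2)·R1: [0, 0, -27/2]
R4 ← R4 − (1/4)·R1: [0, 0, -27/4]
R5 ← R5 − (1/4)·R1: [0, 0, 81/4]
R3 ← R3 − (2/5)·R2: [0, 0, 0]
R4 ← R4 − (1/5)·R2: [0, 0, 0]
R5 ← R5 + (3/5)·R2: [0, 0, 0]
2 nonzero rows, so rank(TC) = 2.

2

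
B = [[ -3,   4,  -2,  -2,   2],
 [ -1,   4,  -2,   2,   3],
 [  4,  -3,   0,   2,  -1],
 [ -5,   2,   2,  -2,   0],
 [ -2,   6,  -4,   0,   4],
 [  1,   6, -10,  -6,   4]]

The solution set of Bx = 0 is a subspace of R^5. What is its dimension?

2

Row reduce to echelon form.
R2 ← R2 − (1/3)·R1: [0, 8/3, -4/3, 8/3, 7/3]
R3 ← R3 + (4/3)·R1: [0, 7/3, -8/3, -2/3, 5/3]
R4 ← R4 − (5/3)·R1: [0, -14/3, 16/3, 4/3, -10/3]
R5 ← R5 − (2/3)·R1: [0, 10/3, -8/3, 4/3, 8/3]
R6 ← R6 + (1/3)·R1: [0, 22/3, -32/3, -20/3, 14/3]
R3 ← R3 − (7/8)·R2: [0, 0, -3/2, -3, -3/8]
R4 ← R4 + (7/4)·R2: [0, 0, 3, 6, 3/4]
R5 ← R5 − (5/4)·R2: [0, 0, -1, -2, -1/4]
R6 ← R6 − (11/4)·R2: [0, 0, -7, -14, -7/4]
R4 ← R4 + (2)·R3: [0, 0, 0, 0, 0]
R5 ← R5 − (2/3)·R3: [0, 0, 0, 0, 0]
R6 ← R6 − (14/3)·R3: [0, 0, 0, 0, 0]
3 nonzero rows, so rank(B) = 3.
B has 5 columns; by rank–nullity, nullity = 5 − 3 = 2.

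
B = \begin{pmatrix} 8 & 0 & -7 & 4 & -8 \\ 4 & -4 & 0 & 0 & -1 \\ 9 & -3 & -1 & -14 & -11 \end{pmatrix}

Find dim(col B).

3

Row reduce to echelon form.
R2 ← R2 − (1/2)·R1: [0, -4, 7/2, -2, 3]
R3 ← R3 − (9/8)·R1: [0, -3, 55/8, -37/2, -2]
R3 ← R3 − (3/4)·R2: [0, 0, 17/4, -17, -17/4]
Echelon form has 3 nonzero rows, so rank(B) = 3.
The column space has dimension equal to the rank: 3.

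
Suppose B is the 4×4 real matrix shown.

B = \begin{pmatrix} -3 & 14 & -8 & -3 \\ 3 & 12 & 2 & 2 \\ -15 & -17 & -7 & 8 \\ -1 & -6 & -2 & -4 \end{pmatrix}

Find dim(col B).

4

Row reduce to echelon form.
R2 ← R2 + R1: [0, 26, -6, -1]
R3 ← R3 − (5)·R1: [0, -87, 33, 23]
R4 ← R4 − (1/3)·R1: [0, -32/3, 2/3, -3]
R3 ← R3 + (87/26)·R2: [0, 0, 168/13, 511/26]
R4 ← R4 + (16/39)·R2: [0, 0, -70/39, -133/39]
R4 ← R4 + (5/36)·R3: [0, 0, 0, -49/72]
Echelon form has 4 nonzero rows, so rank(B) = 4.
The column space has dimension equal to the rank: 4.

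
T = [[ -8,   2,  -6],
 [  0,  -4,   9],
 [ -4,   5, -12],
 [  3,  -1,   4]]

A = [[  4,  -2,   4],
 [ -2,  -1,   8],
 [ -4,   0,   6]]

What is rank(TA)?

2

First compute TA:
[[-12,  14, -52],
 [-28,   4,  22],
 [ 22,   3, -48],
 [ -2,  -5,  28]]
Now row reduce the product.
R2 ← R2 − (7/3)·R1: [0, -86/3, 430/3]
R3 ← R3 + (11/6)·R1: [0, 86/3, -430/3]
R4 ← R4 − (1/6)·R1: [0, -22/3, 110/3]
R3 ← R3 + R2: [0, 0, 0]
R4 ← R4 − (11/43)·R2: [0, 0, 0]
2 nonzero rows, so rank(TA) = 2.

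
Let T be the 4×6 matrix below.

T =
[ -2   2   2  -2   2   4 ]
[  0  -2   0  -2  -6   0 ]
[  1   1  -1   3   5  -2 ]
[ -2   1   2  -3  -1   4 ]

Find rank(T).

2

Row reduce to echelon form.
R3 ← R3 + (1/2)·R1: [0, 2, 0, 2, 6, 0]
R4 ← R4 − R1: [0, -1, 0, -1, -3, 0]
R3 ← R3 + R2: [0, 0, 0, 0, 0, 0]
R4 ← R4 − (1/2)·R2: [0, 0, 0, 0, 0, 0]
Echelon form has 2 nonzero rows, so rank(T) = 2.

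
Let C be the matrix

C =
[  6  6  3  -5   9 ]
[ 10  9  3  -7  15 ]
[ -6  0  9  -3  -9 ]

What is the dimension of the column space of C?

Row reduce to echelon form.
R2 ← R2 − (5/3)·R1: [0, -1, -2, 4/3, 0]
R3 ← R3 + R1: [0, 6, 12, -8, 0]
R3 ← R3 + (6)·R2: [0, 0, 0, 0, 0]
Echelon form has 2 nonzero rows, so rank(C) = 2.
The column space has dimension equal to the rank: 2.

2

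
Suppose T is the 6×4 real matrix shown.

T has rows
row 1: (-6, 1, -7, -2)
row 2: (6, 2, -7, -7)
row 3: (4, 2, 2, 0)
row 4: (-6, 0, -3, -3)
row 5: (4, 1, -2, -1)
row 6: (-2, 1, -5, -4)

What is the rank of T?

Row reduce to echelon form.
R2 ← R2 + R1: [0, 3, -14, -9]
R3 ← R3 + (2/3)·R1: [0, 8/3, -8/3, -4/3]
R4 ← R4 − R1: [0, -1, 4, -1]
R5 ← R5 + (2/3)·R1: [0, 5/3, -20/3, -7/3]
R6 ← R6 − (1/3)·R1: [0, 2/3, -8/3, -10/3]
R3 ← R3 − (8/9)·R2: [0, 0, 88/9, 20/3]
R4 ← R4 + (1/3)·R2: [0, 0, -2/3, -4]
R5 ← R5 − (5/9)·R2: [0, 0, 10/9, 8/3]
R6 ← R6 − (2/9)·R2: [0, 0, 4/9, -4/3]
R4 ← R4 + (3/44)·R3: [0, 0, 0, -39/11]
R5 ← R5 − (5/44)·R3: [0, 0, 0, 21/11]
R6 ← R6 − (1/22)·R3: [0, 0, 0, -18/11]
R5 ← R5 + (7/13)·R4: [0, 0, 0, 0]
R6 ← R6 − (6/13)·R4: [0, 0, 0, 0]
Echelon form has 4 nonzero rows, so rank(T) = 4.

4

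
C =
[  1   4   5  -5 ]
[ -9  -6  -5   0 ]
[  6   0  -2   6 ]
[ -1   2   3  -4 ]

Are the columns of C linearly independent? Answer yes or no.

no

Row reduce C to echelon form.
R2 ← R2 + (9)·R1: [0, 30, 40, -45]
R3 ← R3 − (6)·R1: [0, -24, -32, 36]
R4 ← R4 + R1: [0, 6, 8, -9]
R3 ← R3 + (4/5)·R2: [0, 0, 0, 0]
R4 ← R4 − (1/5)·R2: [0, 0, 0, 0]
2 pivots among 4 columns.
Only 2 < 4 pivot columns, so the columns are linearly dependent.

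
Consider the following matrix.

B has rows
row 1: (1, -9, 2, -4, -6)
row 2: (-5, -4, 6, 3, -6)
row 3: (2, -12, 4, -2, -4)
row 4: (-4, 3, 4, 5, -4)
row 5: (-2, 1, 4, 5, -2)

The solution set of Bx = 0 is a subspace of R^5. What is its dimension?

Row reduce to echelon form.
R2 ← R2 + (5)·R1: [0, -49, 16, -17, -36]
R3 ← R3 − (2)·R1: [0, 6, 0, 6, 8]
R4 ← R4 + (4)·R1: [0, -33, 12, -11, -28]
R5 ← R5 + (2)·R1: [0, -17, 8, -3, -14]
R3 ← R3 + (6/49)·R2: [0, 0, 96/49, 192/49, 176/49]
R4 ← R4 − (33/49)·R2: [0, 0, 60/49, 22/49, -184/49]
R5 ← R5 − (17/49)·R2: [0, 0, 120/49, 142/49, -74/49]
R4 ← R4 − (5/8)·R3: [0, 0, 0, -2, -6]
R5 ← R5 − (5/4)·R3: [0, 0, 0, -2, -6]
R5 ← R5 − R4: [0, 0, 0, 0, 0]
4 nonzero rows, so rank(B) = 4.
B has 5 columns; by rank–nullity, nullity = 5 − 4 = 1.

1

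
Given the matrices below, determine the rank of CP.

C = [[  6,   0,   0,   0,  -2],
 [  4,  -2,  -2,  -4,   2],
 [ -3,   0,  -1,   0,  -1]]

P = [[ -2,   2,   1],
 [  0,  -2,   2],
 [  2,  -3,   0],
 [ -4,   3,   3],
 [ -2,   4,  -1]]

2

First compute CP:
[[ -8,   4,   8],
 [  0,  14, -14],
 [  6,  -7,  -2]]
Now row reduce the product.
R3 ← R3 + (3/4)·R1: [0, -4, 4]
R3 ← R3 + (2/7)·R2: [0, 0, 0]
2 nonzero rows, so rank(CP) = 2.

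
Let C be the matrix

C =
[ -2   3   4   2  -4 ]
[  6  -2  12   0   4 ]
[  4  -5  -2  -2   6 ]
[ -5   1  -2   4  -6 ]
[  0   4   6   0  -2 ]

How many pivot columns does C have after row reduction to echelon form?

Row reduce to echelon form.
R2 ← R2 + (3)·R1: [0, 7, 24, 6, -8]
R3 ← R3 + (2)·R1: [0, 1, 6, 2, -2]
R4 ← R4 − (5/2)·R1: [0, -13/2, -12, -1, 4]
R3 ← R3 − (1/7)·R2: [0, 0, 18/7, 8/7, -6/7]
R4 ← R4 + (13/14)·R2: [0, 0, 72/7, 32/7, -24/7]
R5 ← R5 − (4/7)·R2: [0, 0, -54/7, -24/7, 18/7]
R4 ← R4 − (4)·R3: [0, 0, 0, 0, 0]
R5 ← R5 + (3)·R3: [0, 0, 0, 0, 0]
Echelon form has 3 nonzero rows, so rank(C) = 3.
Each nonzero row contributes one pivot column: 3 pivot columns.

3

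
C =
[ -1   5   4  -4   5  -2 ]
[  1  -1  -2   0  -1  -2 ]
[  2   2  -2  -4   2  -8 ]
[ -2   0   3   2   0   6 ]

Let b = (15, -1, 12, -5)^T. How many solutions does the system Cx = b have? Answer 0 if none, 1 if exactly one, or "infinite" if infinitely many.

Row reduce the augmented matrix [C | b].
R2 ← R2 + R1: [0, 4, 2, -4, 4, -4, 14]
R3 ← R3 + (2)·R1: [0, 12, 6, -12, 12, -12, 42]
R4 ← R4 − (2)·R1: [0, -10, -5, 10, -10, 10, -35]
R3 ← R3 − (3)·R2: [0, 0, 0, 0, 0, 0, 0]
R4 ← R4 + (5/2)·R2: [0, 0, 0, 0, 0, 0, 0]
The echelon form has 2 nonzero rows, and every pivot lies in the first 6 columns, so rank(C) = rank([C|b]) = 2.
The system is consistent.
rank = 2 < 6 unknowns, so there are infinitely many solutions.

infinite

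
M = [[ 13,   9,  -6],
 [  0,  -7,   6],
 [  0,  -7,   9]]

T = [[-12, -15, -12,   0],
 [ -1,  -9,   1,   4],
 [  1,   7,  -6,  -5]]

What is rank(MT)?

3

First compute MT:
[[-171, -318, -111,  66],
 [ 13, 105, -43, -58],
 [ 16, 126, -61, -73]]
Now row reduce the product.
R2 ← R2 + (13/171)·R1: [0, 4607/57, -2932/57, -3020/57]
R3 ← R3 + (16/171)·R1: [0, 5486/57, -4069/57, -3809/57]
R3 ← R3 − (5486/4607)·R2: [0, 0, -46683/4607, -17199/4607]
3 nonzero rows, so rank(MT) = 3.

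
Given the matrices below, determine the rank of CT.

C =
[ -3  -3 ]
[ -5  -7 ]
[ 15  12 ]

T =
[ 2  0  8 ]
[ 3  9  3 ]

2

First compute CT:
[[-15, -27, -33],
 [-31, -63, -61],
 [ 66, 108, 156]]
Now row reduce the product.
R2 ← R2 − (31/15)·R1: [0, -36/5, 36/5]
R3 ← R3 + (22/5)·R1: [0, -54/5, 54/5]
R3 ← R3 − (3/2)·R2: [0, 0, 0]
2 nonzero rows, so rank(CT) = 2.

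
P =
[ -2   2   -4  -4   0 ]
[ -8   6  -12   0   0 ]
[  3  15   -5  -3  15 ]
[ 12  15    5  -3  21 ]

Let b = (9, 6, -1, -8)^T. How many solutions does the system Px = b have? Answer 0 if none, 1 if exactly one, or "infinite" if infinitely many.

0

Row reduce the augmented matrix [P | b].
R2 ← R2 − (4)·R1: [0, -2, 4, 16, 0, -30]
R3 ← R3 + (3/2)·R1: [0, 18, -11, -9, 15, 25/2]
R4 ← R4 + (6)·R1: [0, 27, -19, -27, 21, 46]
R3 ← R3 + (9)·R2: [0, 0, 25, 135, 15, -515/2]
R4 ← R4 + (27/2)·R2: [0, 0, 35, 189, 21, -359]
R4 ← R4 − (7/5)·R3: [0, 0, 0, 0, 0, 3/2]
The echelon form has 4 nonzero rows; the last pivot sits in the augmented column, so rank(P) = 3 but rank([P|b]) = 4.
Since the ranks differ, the system is inconsistent.
It has no solutions.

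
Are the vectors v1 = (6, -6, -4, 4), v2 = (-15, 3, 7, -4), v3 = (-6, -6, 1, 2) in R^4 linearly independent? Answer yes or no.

Form the matrix with these vectors as rows and row reduce.
R2 ← R2 + (5/2)·R1: [0, -12, -3, 6]
R3 ← R3 + R1: [0, -12, -3, 6]
R3 ← R3 − R2: [0, 0, 0, 0]
2 nonzero rows, so the 3 vectors span a space of dimension 2.
Since 2 < 3, the vectors are linearly dependent.

no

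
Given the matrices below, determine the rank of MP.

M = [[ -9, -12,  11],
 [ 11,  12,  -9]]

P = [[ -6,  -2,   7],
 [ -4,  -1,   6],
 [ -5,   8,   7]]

First compute MP:
[[ 47, 118, -58],
 [-69, -106,  86]]
Now row reduce the product.
R2 ← R2 + (69/47)·R1: [0, 3160/47, 40/47]
2 nonzero rows, so rank(MP) = 2.

2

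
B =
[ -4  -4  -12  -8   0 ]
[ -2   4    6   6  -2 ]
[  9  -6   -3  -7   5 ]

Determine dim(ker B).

3

Row reduce to echelon form.
R2 ← R2 − (1/2)·R1: [0, 6, 12, 10, -2]
R3 ← R3 + (9/4)·R1: [0, -15, -30, -25, 5]
R3 ← R3 + (5/2)·R2: [0, 0, 0, 0, 0]
2 nonzero rows, so rank(B) = 2.
B has 5 columns; by rank–nullity, nullity = 5 − 2 = 3.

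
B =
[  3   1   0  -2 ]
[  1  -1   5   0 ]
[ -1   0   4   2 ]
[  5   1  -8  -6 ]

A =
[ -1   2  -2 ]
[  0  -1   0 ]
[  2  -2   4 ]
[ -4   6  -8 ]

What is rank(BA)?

First compute BA:
[[  5,  -7,  10],
 [  9,  -7,  18],
 [  1,   2,   2],
 [  3, -11,   6]]
Now row reduce the product.
R2 ← R2 − (9/5)·R1: [0, 28/5, 0]
R3 ← R3 − (1/5)·R1: [0, 17/5, 0]
R4 ← R4 − (3/5)·R1: [0, -34/5, 0]
R3 ← R3 − (17/28)·R2: [0, 0, 0]
R4 ← R4 + (17/14)·R2: [0, 0, 0]
2 nonzero rows, so rank(BA) = 2.

2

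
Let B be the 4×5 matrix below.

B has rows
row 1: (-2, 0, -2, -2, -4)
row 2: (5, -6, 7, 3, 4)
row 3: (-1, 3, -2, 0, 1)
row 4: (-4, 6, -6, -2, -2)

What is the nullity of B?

3

Row reduce to echelon form.
R2 ← R2 + (5/2)·R1: [0, -6, 2, -2, -6]
R3 ← R3 − (1/2)·R1: [0, 3, -1, 1, 3]
R4 ← R4 − (2)·R1: [0, 6, -2, 2, 6]
R3 ← R3 + (1/2)·R2: [0, 0, 0, 0, 0]
R4 ← R4 + R2: [0, 0, 0, 0, 0]
2 nonzero rows, so rank(B) = 2.
B has 5 columns; by rank–nullity, nullity = 5 − 2 = 3.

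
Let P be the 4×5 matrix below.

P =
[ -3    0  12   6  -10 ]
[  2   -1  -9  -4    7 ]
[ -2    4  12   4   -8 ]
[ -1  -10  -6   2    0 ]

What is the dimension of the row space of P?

2

Row reduce to echelon form.
R2 ← R2 + (2/3)·R1: [0, -1, -1, 0, 1/3]
R3 ← R3 − (2/3)·R1: [0, 4, 4, 0, -4/3]
R4 ← R4 − (1/3)·R1: [0, -10, -10, 0, 10/3]
R3 ← R3 + (4)·R2: [0, 0, 0, 0, 0]
R4 ← R4 − (10)·R2: [0, 0, 0, 0, 0]
Echelon form has 2 nonzero rows, so rank(P) = 2.
The row space has dimension equal to the rank: 2.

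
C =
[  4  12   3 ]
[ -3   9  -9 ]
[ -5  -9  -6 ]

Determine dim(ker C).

Row reduce to echelon form.
R2 ← R2 + (3/4)·R1: [0, 18, -27/4]
R3 ← R3 + (5/4)·R1: [0, 6, -9/4]
R3 ← R3 − (1/3)·R2: [0, 0, 0]
2 nonzero rows, so rank(C) = 2.
C has 3 columns; by rank–nullity, nullity = 3 − 2 = 1.

1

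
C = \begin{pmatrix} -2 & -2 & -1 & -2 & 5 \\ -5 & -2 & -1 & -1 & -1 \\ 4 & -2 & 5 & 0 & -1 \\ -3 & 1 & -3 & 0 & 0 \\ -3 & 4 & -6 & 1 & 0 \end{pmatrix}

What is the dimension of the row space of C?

3

Row reduce to echelon form.
R2 ← R2 − (5/2)·R1: [0, 3, 3/2, 4, -27/2]
R3 ← R3 + (2)·R1: [0, -6, 3, -4, 9]
R4 ← R4 − (3/2)·R1: [0, 4, -3/2, 3, -15/2]
R5 ← R5 − (3/2)·R1: [0, 7, -9/2, 4, -15/2]
R3 ← R3 + (2)·R2: [0, 0, 6, 4, -18]
R4 ← R4 − (4/3)·R2: [0, 0, -7/2, -7/3, 21/2]
R5 ← R5 − (7/3)·R2: [0, 0, -8, -16/3, 24]
R4 ← R4 + (7/12)·R3: [0, 0, 0, 0, 0]
R5 ← R5 + (4/3)·R3: [0, 0, 0, 0, 0]
Echelon form has 3 nonzero rows, so rank(C) = 3.
The row space has dimension equal to the rank: 3.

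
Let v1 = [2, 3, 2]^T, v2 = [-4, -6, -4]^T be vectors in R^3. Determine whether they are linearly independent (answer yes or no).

Form the matrix with these vectors as rows and row reduce.
R2 ← R2 + (2)·R1: [0, 0, 0]
1 nonzero row, so the 2 vectors span a space of dimension 1.
Since 1 < 2, the vectors are linearly dependent.

no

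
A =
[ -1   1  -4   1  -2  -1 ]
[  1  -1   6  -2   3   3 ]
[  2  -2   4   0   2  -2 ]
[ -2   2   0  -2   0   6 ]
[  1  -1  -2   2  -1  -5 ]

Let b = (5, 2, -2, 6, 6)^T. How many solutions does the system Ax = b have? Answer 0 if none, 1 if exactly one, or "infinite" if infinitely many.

0

Row reduce the augmented matrix [A | b].
R2 ← R2 + R1: [0, 0, 2, -1, 1, 2, 7]
R3 ← R3 + (2)·R1: [0, 0, -4, 2, -2, -4, 8]
R4 ← R4 − (2)·R1: [0, 0, 8, -4, 4, 8, -4]
R5 ← R5 + R1: [0, 0, -6, 3, -3, -6, 11]
R3 ← R3 + (2)·R2: [0, 0, 0, 0, 0, 0, 22]
R4 ← R4 − (4)·R2: [0, 0, 0, 0, 0, 0, -32]
R5 ← R5 + (3)·R2: [0, 0, 0, 0, 0, 0, 32]
R4 ← R4 + (16/11)·R3: [0, 0, 0, 0, 0, 0, 0]
R5 ← R5 − (16/11)·R3: [0, 0, 0, 0, 0, 0, 0]
The echelon form has 3 nonzero rows; the last pivot sits in the augmented column, so rank(A) = 2 but rank([A|b]) = 3.
Since the ranks differ, the system is inconsistent.
It has no solutions.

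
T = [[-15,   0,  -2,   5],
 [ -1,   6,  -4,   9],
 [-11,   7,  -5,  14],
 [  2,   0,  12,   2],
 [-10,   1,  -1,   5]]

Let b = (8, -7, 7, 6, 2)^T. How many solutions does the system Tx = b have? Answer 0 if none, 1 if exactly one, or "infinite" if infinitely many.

0

Row reduce the augmented matrix [T | b].
R2 ← R2 − (1/15)·R1: [0, 6, -58/15, 26/3, -113/15]
R3 ← R3 − (11/15)·R1: [0, 7, -53/15, 31/3, 17/15]
R4 ← R4 + (2/15)·R1: [0, 0, 176/15, 8/3, 106/15]
R5 ← R5 − (2/3)·R1: [0, 1, 1/3, 5/3, -10/3]
R3 ← R3 − (7/6)·R2: [0, 0, 44/45, 2/9, 893/90]
R5 ← R5 − (1/6)·R2: [0, 0, 44/45, 2/9, -187/90]
R4 ← R4 − (12)·R3: [0, 0, 0, 0, -112]
R5 ← R5 − R3: [0, 0, 0, 0, -12]
R5 ← R5 − (3/28)·R4: [0, 0, 0, 0, 0]
The echelon form has 4 nonzero rows; the last pivot sits in the augmented column, so rank(T) = 3 but rank([T|b]) = 4.
Since the ranks differ, the system is inconsistent.
It has no solutions.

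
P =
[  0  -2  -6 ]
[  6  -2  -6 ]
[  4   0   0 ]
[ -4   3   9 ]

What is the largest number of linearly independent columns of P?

2

Row reduce to echelon form.
Swap R1 ↔ R2
R3 ← R3 − (2/3)·R1: [0, 4/3, 4]
R4 ← R4 + (2/3)·R1: [0, 5/3, 5]
R3 ← R3 + (2/3)·R2: [0, 0, 0]
R4 ← R4 + (5/6)·R2: [0, 0, 0]
Echelon form has 2 nonzero rows, so rank(P) = 2.
The rank gives the maximum number of linearly independent columns: 2.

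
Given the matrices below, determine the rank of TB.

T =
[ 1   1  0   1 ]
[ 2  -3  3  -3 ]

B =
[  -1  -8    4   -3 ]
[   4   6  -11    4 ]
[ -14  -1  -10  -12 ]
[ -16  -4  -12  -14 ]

First compute TB:
[[-13,  -6, -19, -13],
 [ -8, -25,  47, -12]]
Now row reduce the product.
R2 ← R2 − (8/13)·R1: [0, -277/13, 763/13, -4]
2 nonzero rows, so rank(TB) = 2.

2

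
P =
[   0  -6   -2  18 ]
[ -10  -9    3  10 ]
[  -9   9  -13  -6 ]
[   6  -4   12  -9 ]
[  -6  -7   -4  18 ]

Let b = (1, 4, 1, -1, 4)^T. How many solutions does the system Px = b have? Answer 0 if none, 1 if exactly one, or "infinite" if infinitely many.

0

Row reduce the augmented matrix [P | b].
Swap R1 ↔ R2
R3 ← R3 − (9/10)·R1: [0, 171/10, -157/10, -15, -13/5]
R4 ← R4 + (3/5)·R1: [0, -47/5, 69/5, -3, 7/5]
R5 ← R5 − (3/5)·R1: [0, -8/5, -29/5, 12, 8/5]
R3 ← R3 + (57/20)·R2: [0, 0, -107/5, 363/10, 1/4]
R4 ← R4 − (47/30)·R2: [0, 0, 254/15, -156/5, -1/6]
R5 ← R5 − (4/15)·R2: [0, 0, -79/15, 36/5, 4/3]
R4 ← R4 + (254/321)·R3: [0, 0, 0, -265/107, 10/321]
R5 ← R5 − (79/321)·R3: [0, 0, 0, -371/214, 1633/1284]
R5 ← R5 − (7/10)·R4: [0, 0, 0, 0, 5/4]
The echelon form has 5 nonzero rows; the last pivot sits in the augmented column, so rank(P) = 4 but rank([P|b]) = 5.
Since the ranks differ, the system is inconsistent.
It has no solutions.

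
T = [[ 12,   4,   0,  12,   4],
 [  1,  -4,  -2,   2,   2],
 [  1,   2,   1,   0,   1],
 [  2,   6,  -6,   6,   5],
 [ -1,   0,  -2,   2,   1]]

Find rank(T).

Row reduce to echelon form.
R2 ← R2 − (1/12)·R1: [0, -13/3, -2, 1, 5/3]
R3 ← R3 − (1/12)·R1: [0, 5/3, 1, -1, 2/3]
R4 ← R4 − (1/6)·R1: [0, 16/3, -6, 4, 13/3]
R5 ← R5 + (1/12)·R1: [0, 1/3, -2, 3, 4/3]
R3 ← R3 + (5/13)·R2: [0, 0, 3/13, -8/13, 17/13]
R4 ← R4 + (16/13)·R2: [0, 0, -110/13, 68/13, 83/13]
R5 ← R5 + (1/13)·R2: [0, 0, -28/13, 40/13, 19/13]
R4 ← R4 + (110/3)·R3: [0, 0, 0, -52/3, 163/3]
R5 ← R5 + (28/3)·R3: [0, 0, 0, -8/3, 41/3]
R5 ← R5 − (2/13)·R4: [0, 0, 0, 0, 69/13]
Echelon form has 5 nonzero rows, so rank(T) = 5.

5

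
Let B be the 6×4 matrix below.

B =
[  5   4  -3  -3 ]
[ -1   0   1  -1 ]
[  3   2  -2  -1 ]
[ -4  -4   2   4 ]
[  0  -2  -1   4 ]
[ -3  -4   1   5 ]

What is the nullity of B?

2

Row reduce to echelon form.
R2 ← R2 + (1/5)·R1: [0, 4/5, 2/5, -8/5]
R3 ← R3 − (3/5)·R1: [0, -2/5, -1/5, 4/5]
R4 ← R4 + (4/5)·R1: [0, -4/5, -2/5, 8/5]
R6 ← R6 + (3/5)·R1: [0, -8/5, -4/5, 16/5]
R3 ← R3 + (1/2)·R2: [0, 0, 0, 0]
R4 ← R4 + R2: [0, 0, 0, 0]
R5 ← R5 + (5/2)·R2: [0, 0, 0, 0]
R6 ← R6 + (2)·R2: [0, 0, 0, 0]
2 nonzero rows, so rank(B) = 2.
B has 4 columns; by rank–nullity, nullity = 4 − 2 = 2.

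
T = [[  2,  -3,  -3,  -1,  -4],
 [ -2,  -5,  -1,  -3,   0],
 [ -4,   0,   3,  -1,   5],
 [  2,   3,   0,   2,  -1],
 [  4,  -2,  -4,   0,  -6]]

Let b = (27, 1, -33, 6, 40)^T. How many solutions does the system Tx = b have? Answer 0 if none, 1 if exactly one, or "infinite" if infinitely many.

Row reduce the augmented matrix [T | b].
R2 ← R2 + R1: [0, -8, -4, -4, -4, 28]
R3 ← R3 + (2)·R1: [0, -6, -3, -3, -3, 21]
R4 ← R4 − R1: [0, 6, 3, 3, 3, -21]
R5 ← R5 − (2)·R1: [0, 4, 2, 2, 2, -14]
R3 ← R3 − (3/4)·R2: [0, 0, 0, 0, 0, 0]
R4 ← R4 + (3/4)·R2: [0, 0, 0, 0, 0, 0]
R5 ← R5 + (1/2)·R2: [0, 0, 0, 0, 0, 0]
The echelon form has 2 nonzero rows, and every pivot lies in the first 5 columns, so rank(T) = rank([T|b]) = 2.
The system is consistent.
rank = 2 < 5 unknowns, so there are infinitely many solutions.

infinite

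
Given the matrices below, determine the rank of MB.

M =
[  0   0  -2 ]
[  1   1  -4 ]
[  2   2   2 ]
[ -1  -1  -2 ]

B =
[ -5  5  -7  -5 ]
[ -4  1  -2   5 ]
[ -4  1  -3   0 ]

2

First compute MB:
[[  8,  -2,   6,   0],
 [  7,   2,   3,   0],
 [-26,  14, -24,   0],
 [ 17,  -8,  15,   0]]
Now row reduce the product.
R2 ← R2 − (7/8)·R1: [0, 15/4, -9/4, 0]
R3 ← R3 + (13/4)·R1: [0, 15/2, -9/2, 0]
R4 ← R4 − (17/8)·R1: [0, -15/4, 9/4, 0]
R3 ← R3 − (2)·R2: [0, 0, 0, 0]
R4 ← R4 + R2: [0, 0, 0, 0]
2 nonzero rows, so rank(MB) = 2.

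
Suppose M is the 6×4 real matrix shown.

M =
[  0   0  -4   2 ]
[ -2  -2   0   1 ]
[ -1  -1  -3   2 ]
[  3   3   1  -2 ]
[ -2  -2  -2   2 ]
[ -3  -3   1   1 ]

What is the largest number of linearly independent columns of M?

2

Row reduce to echelon form.
Swap R1 ↔ R2
R3 ← R3 − (1/2)·R1: [0, 0, -3, 3/2]
R4 ← R4 + (3/2)·R1: [0, 0, 1, -1/2]
R5 ← R5 − R1: [0, 0, -2, 1]
R6 ← R6 − (3/2)·R1: [0, 0, 1, -1/2]
R3 ← R3 − (3/4)·R2: [0, 0, 0, 0]
R4 ← R4 + (1/4)·R2: [0, 0, 0, 0]
R5 ← R5 − (1/2)·R2: [0, 0, 0, 0]
R6 ← R6 + (1/4)·R2: [0, 0, 0, 0]
Echelon form has 2 nonzero rows, so rank(M) = 2.
The rank gives the maximum number of linearly independent columns: 2.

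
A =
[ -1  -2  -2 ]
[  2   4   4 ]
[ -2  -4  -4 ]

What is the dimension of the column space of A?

Row reduce to echelon form.
R2 ← R2 + (2)·R1: [0, 0, 0]
R3 ← R3 − (2)·R1: [0, 0, 0]
Echelon form has 1 nonzero row, so rank(A) = 1.
The column space has dimension equal to the rank: 1.

1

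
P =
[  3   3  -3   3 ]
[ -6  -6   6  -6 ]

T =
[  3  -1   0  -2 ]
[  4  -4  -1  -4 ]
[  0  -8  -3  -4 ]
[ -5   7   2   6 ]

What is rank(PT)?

1

First compute PT:
[[  6,  30,  12,  12],
 [-12, -60, -24, -24]]
Now row reduce the product.
R2 ← R2 + (2)·R1: [0, 0, 0, 0]
1 nonzero row, so rank(PT) = 1.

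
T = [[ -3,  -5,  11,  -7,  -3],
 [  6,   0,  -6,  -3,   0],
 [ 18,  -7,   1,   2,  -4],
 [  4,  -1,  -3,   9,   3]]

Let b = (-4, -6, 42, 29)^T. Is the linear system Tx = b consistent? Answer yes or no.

yes

Row reduce the augmented matrix [T | b].
R2 ← R2 + (2)·R1: [0, -10, 16, -17, -6, -14]
R3 ← R3 + (6)·R1: [0, -37, 67, -40, -22, 18]
R4 ← R4 + (4/3)·R1: [0, -23/3, 35/3, -1/3, -1, 71/3]
R3 ← R3 − (37/10)·R2: [0, 0, 39/5, 229/10, 1/5, 349/5]
R4 ← R4 − (23/30)·R2: [0, 0, -3/5, 127/10, 18/5, 172/5]
R4 ← R4 + (1/13)·R3: [0, 0, 0, 188/13, 47/13, 517/13]
The echelon form has 4 nonzero rows, and every pivot lies in the first 5 columns, so rank(T) = rank([T|b]) = 4.
The system is consistent.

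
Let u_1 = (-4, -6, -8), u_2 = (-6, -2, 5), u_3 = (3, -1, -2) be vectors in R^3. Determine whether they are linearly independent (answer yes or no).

yes

Form the matrix with these vectors as rows and row reduce.
R2 ← R2 − (3/2)·R1: [0, 7, 17]
R3 ← R3 + (3/4)·R1: [0, -11/2, -8]
R3 ← R3 + (11/14)·R2: [0, 0, 75/14]
3 nonzero rows, so the 3 vectors span a space of dimension 3.
Since 3 = 3, the vectors are linearly independent.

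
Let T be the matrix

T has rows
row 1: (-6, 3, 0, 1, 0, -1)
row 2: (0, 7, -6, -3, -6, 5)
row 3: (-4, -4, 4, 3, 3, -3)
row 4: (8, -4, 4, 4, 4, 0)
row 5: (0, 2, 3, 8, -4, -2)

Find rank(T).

5

Row reduce to echelon form.
R3 ← R3 − (2/3)·R1: [0, -6, 4, 7/3, 3, -7/3]
R4 ← R4 + (4/3)·R1: [0, 0, 4, 16/3, 4, -4/3]
R3 ← R3 + (6/7)·R2: [0, 0, -8/7, -5/21, -15/7, 41/21]
R5 ← R5 − (2/7)·R2: [0, 0, 33/7, 62/7, -16/7, -24/7]
R4 ← R4 + (7/2)·R3: [0, 0, 0, 9/2, -7/2, 11/2]
R5 ← R5 + (33/8)·R3: [0, 0, 0, 63/8, -89/8, 37/8]
R5 ← R5 − (7/4)·R4: [0, 0, 0, 0, -5, -5]
Echelon form has 5 nonzero rows, so rank(T) = 5.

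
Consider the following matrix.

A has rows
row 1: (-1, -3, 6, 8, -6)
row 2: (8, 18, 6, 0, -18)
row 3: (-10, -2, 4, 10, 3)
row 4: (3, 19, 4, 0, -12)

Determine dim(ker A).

2

Row reduce to echelon form.
R2 ← R2 + (8)·R1: [0, -6, 54, 64, -66]
R3 ← R3 − (10)·R1: [0, 28, -56, -70, 63]
R4 ← R4 + (3)·R1: [0, 10, 22, 24, -30]
R3 ← R3 + (14/3)·R2: [0, 0, 196, 686/3, -245]
R4 ← R4 + (5/3)·R2: [0, 0, 112, 392/3, -140]
R4 ← R4 − (4/7)·R3: [0, 0, 0, 0, 0]
3 nonzero rows, so rank(A) = 3.
A has 5 columns; by rank–nullity, nullity = 5 − 3 = 2.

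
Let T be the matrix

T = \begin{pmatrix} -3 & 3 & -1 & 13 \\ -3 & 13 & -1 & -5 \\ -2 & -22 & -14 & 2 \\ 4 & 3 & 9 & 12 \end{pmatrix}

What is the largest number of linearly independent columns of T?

Row reduce to echelon form.
R2 ← R2 − R1: [0, 10, 0, -18]
R3 ← R3 − (2/3)·R1: [0, -24, -40/3, -20/3]
R4 ← R4 + (4/3)·R1: [0, 7, 23/3, 88/3]
R3 ← R3 + (12/5)·R2: [0, 0, -40/3, -748/15]
R4 ← R4 − (7/10)·R2: [0, 0, 23/3, 629/15]
R4 ← R4 + (23/40)·R3: [0, 0, 0, 663/50]
Echelon form has 4 nonzero rows, so rank(T) = 4.
The rank gives the maximum number of linearly independent columns: 4.

4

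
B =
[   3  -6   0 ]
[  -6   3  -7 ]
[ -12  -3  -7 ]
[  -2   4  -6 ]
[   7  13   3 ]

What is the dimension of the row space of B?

Row reduce to echelon form.
R2 ← R2 + (2)·R1: [0, -9, -7]
R3 ← R3 + (4)·R1: [0, -27, -7]
R4 ← R4 + (2/3)·R1: [0, 0, -6]
R5 ← R5 − (7/3)·R1: [0, 27, 3]
R3 ← R3 − (3)·R2: [0, 0, 14]
R5 ← R5 + (3)·R2: [0, 0, -18]
R4 ← R4 + (3/7)·R3: [0, 0, 0]
R5 ← R5 + (9/7)·R3: [0, 0, 0]
Echelon form has 3 nonzero rows, so rank(B) = 3.
The row space has dimension equal to the rank: 3.

3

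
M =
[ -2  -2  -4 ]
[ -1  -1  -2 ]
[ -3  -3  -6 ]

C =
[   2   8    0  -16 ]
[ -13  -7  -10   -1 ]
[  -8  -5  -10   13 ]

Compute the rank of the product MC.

1

First compute MC:
[[ 54,  18,  60, -18],
 [ 27,   9,  30,  -9],
 [ 81,  27,  90, -27]]
Now row reduce the product.
R2 ← R2 − (1/2)·R1: [0, 0, 0, 0]
R3 ← R3 − (3/2)·R1: [0, 0, 0, 0]
1 nonzero row, so rank(MC) = 1.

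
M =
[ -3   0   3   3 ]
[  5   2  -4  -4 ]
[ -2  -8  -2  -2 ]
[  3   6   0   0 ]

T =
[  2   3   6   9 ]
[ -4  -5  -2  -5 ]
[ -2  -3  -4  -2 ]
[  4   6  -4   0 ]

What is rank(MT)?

2

First compute MT:
[[  0,   0, -42, -33],
 [ -6,  -7,  58,  43],
 [ 24,  28,  20,  26],
 [-18, -21,   6,  -3]]
Now row reduce the product.
Swap R1 ↔ R2
R3 ← R3 + (4)·R1: [0, 0, 252, 198]
R4 ← R4 − (3)·R1: [0, 0, -168, -132]
R3 ← R3 + (6)·R2: [0, 0, 0, 0]
R4 ← R4 − (4)·R2: [0, 0, 0, 0]
2 nonzero rows, so rank(MT) = 2.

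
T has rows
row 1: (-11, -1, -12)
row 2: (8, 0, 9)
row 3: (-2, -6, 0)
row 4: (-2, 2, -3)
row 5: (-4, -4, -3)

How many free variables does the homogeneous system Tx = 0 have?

Row reduce to echelon form.
R2 ← R2 + (8/11)·R1: [0, -8/11, 3/11]
R3 ← R3 − (2/11)·R1: [0, -64/11, 24/11]
R4 ← R4 − (2/11)·R1: [0, 24/11, -9/11]
R5 ← R5 − (4/11)·R1: [0, -40/11, 15/11]
R3 ← R3 − (8)·R2: [0, 0, 0]
R4 ← R4 + (3)·R2: [0, 0, 0]
R5 ← R5 − (5)·R2: [0, 0, 0]
2 nonzero rows, so rank(T) = 2.
T has 3 columns; by rank–nullity, nullity = 3 − 2 = 1.

1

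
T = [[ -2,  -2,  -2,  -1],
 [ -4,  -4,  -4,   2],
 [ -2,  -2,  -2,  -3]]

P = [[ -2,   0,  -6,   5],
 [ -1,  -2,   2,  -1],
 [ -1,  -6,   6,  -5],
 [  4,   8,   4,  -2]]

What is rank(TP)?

First compute TP:
[[  4,   8,  -8,   4],
 [ 24,  48,   0,   0],
 [ -4,  -8, -16,   8]]
Now row reduce the product.
R2 ← R2 − (6)·R1: [0, 0, 48, -24]
R3 ← R3 + R1: [0, 0, -24, 12]
R3 ← R3 + (1/2)·R2: [0, 0, 0, 0]
2 nonzero rows, so rank(TP) = 2.

2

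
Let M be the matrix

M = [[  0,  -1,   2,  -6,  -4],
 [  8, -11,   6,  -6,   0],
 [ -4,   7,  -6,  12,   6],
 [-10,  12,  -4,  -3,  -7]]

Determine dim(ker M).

Row reduce to echelon form.
Swap R1 ↔ R2
R3 ← R3 + (1/2)·R1: [0, 3/2, -3, 9, 6]
R4 ← R4 + (5/4)·R1: [0, -7/4, 7/2, -21/2, -7]
R3 ← R3 + (3/2)·R2: [0, 0, 0, 0, 0]
R4 ← R4 − (7/4)·R2: [0, 0, 0, 0, 0]
2 nonzero rows, so rank(M) = 2.
M has 5 columns; by rank–nullity, nullity = 5 − 2 = 3.

3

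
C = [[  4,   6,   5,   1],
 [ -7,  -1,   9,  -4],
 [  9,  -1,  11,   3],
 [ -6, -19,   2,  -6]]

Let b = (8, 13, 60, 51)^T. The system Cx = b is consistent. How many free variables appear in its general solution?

Row reduce the augmented matrix [C | b].
R2 ← R2 + (7/4)·R1: [0, 19/2, 71/4, -9/4, 27]
R3 ← R3 − (9/4)·R1: [0, -29/2, -1/4, 3/4, 42]
R4 ← R4 + (3/2)·R1: [0, -10, 19/2, -9/2, 63]
R3 ← R3 + (29/19)·R2: [0, 0, 510/19, -51/19, 1581/19]
R4 ← R4 + (20/19)·R2: [0, 0, 1071/38, -261/38, 1737/19]
R4 ← R4 − (21/20)·R3: [0, 0, 0, -81/20, 81/20]
The echelon form has 4 nonzero rows, and every pivot lies in the first 4 columns, so rank(C) = rank([C|b]) = 4.
The system is consistent.
Free variables = (unknowns) − (rank) = 4 − 4 = 0.

0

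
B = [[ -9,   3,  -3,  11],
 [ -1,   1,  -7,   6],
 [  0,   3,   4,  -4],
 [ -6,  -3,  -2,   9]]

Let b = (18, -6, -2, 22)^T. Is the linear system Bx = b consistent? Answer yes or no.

yes

Row reduce the augmented matrix [B | b].
R2 ← R2 − (1/9)·R1: [0, 2/3, -20/3, 43/9, -8]
R4 ← R4 − (2/3)·R1: [0, -5, 0, 5/3, 10]
R3 ← R3 − (9/2)·R2: [0, 0, 34, -51/2, 34]
R4 ← R4 + (15/2)·R2: [0, 0, -50, 75/2, -50]
R4 ← R4 + (25/17)·R3: [0, 0, 0, 0, 0]
The echelon form has 3 nonzero rows, and every pivot lies in the first 4 columns, so rank(B) = rank([B|b]) = 3.
The system is consistent.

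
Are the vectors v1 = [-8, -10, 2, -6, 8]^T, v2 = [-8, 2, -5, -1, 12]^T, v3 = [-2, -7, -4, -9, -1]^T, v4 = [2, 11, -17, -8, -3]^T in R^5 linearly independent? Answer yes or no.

Form the matrix with these vectors as rows and row reduce.
R2 ← R2 − R1: [0, 12, -7, 5, 4]
R3 ← R3 − (1/4)·R1: [0, -9/2, -9/2, -15/2, -3]
R4 ← R4 + (1/4)·R1: [0, 17/2, -33/2, -19/2, -1]
R3 ← R3 + (3/8)·R2: [0, 0, -57/8, -45/8, -3/2]
R4 ← R4 − (17/24)·R2: [0, 0, -277/24, -313/24, -23/6]
R4 ← R4 − (277/171)·R3: [0, 0, 0, -224/57, -80/57]
4 nonzero rows, so the 4 vectors span a space of dimension 4.
Since 4 = 4, the vectors are linearly independent.

yes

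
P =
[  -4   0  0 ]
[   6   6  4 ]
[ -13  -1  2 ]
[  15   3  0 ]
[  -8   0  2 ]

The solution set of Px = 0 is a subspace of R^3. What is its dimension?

Row reduce to echelon form.
R2 ← R2 + (3/2)·R1: [0, 6, 4]
R3 ← R3 − (13/4)·R1: [0, -1, 2]
R4 ← R4 + (15/4)·R1: [0, 3, 0]
R5 ← R5 − (2)·R1: [0, 0, 2]
R3 ← R3 + (1/6)·R2: [0, 0, 8/3]
R4 ← R4 − (1/2)·R2: [0, 0, -2]
R4 ← R4 + (3/4)·R3: [0, 0, 0]
R5 ← R5 − (3/4)·R3: [0, 0, 0]
3 nonzero rows, so rank(P) = 3.
P has 3 columns; by rank–nullity, nullity = 3 − 3 = 0.

0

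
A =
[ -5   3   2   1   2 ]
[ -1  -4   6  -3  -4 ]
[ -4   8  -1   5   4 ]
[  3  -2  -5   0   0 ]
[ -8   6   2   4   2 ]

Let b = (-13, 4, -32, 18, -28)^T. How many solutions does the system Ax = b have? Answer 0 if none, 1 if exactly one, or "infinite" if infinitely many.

infinite

Row reduce the augmented matrix [A | b].
R2 ← R2 − (1/5)·R1: [0, -23/5, 28/5, -16/5, -22/5, 33/5]
R3 ← R3 − (4/5)·R1: [0, 28/5, -13/5, 21/5, 12/5, -108/5]
R4 ← R4 + (3/5)·R1: [0, -1/5, -19/5, 3/5, 6/5, 51/5]
R5 ← R5 − (8/5)·R1: [0, 6/5, -6/5, 12/5, -6/5, -36/5]
R3 ← R3 + (28/23)·R2: [0, 0, 97/23, 7/23, -68/23, -312/23]
R4 ← R4 − (1/23)·R2: [0, 0, -93/23, 17/23, 32/23, 228/23]
R5 ← R5 + (6/23)·R2: [0, 0, 6/23, 36/23, -54/23, -126/23]
R4 ← R4 + (93/97)·R3: [0, 0, 0, 100/97, -140/97, -300/97]
R5 ← R5 − (6/97)·R3: [0, 0, 0, 150/97, -210/97, -450/97]
R5 ← R5 − (3/2)·R4: [0, 0, 0, 0, 0, 0]
The echelon form has 4 nonzero rows, and every pivot lies in the first 5 columns, so rank(A) = rank([A|b]) = 4.
The system is consistent.
rank = 4 < 5 unknowns, so there are infinitely many solutions.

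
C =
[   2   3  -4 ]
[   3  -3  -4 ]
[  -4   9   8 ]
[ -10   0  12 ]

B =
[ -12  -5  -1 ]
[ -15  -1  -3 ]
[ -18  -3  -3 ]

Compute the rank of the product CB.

First compute CB:
[[  3,  -1,   1],
 [ 81,   0,  18],
 [-231, -13, -47],
 [-96,  14, -26]]
Now row reduce the product.
R2 ← R2 − (27)·R1: [0, 27, -9]
R3 ← R3 + (77)·R1: [0, -90, 30]
R4 ← R4 + (32)·R1: [0, -18, 6]
R3 ← R3 + (10/3)·R2: [0, 0, 0]
R4 ← R4 + (2/3)·R2: [0, 0, 0]
2 nonzero rows, so rank(CB) = 2.

2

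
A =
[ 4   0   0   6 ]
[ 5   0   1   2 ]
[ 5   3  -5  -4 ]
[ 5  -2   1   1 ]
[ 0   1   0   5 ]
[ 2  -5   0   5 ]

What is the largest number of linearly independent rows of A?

4

Row reduce to echelon form.
R2 ← R2 − (5/4)·R1: [0, 0, 1, -11/2]
R3 ← R3 − (5/4)·R1: [0, 3, -5, -23/2]
R4 ← R4 − (5/4)·R1: [0, -2, 1, -13/2]
R6 ← R6 − (1/2)·R1: [0, -5, 0, 2]
Swap R2 ↔ R3
R4 ← R4 + (2/3)·R2: [0, 0, -7/3, -85/6]
R5 ← R5 − (1/3)·R2: [0, 0, 5/3, 53/6]
R6 ← R6 + (5/3)·R2: [0, 0, -25/3, -103/6]
R4 ← R4 + (7/3)·R3: [0, 0, 0, -27]
R5 ← R5 − (5/3)·R3: [0, 0, 0, 18]
R6 ← R6 + (25/3)·R3: [0, 0, 0, -63]
R5 ← R5 + (2/3)·R4: [0, 0, 0, 0]
R6 ← R6 − (7/3)·R4: [0, 0, 0, 0]
Echelon form has 4 nonzero rows, so rank(A) = 4.
The rank gives the maximum number of linearly independent rows: 4.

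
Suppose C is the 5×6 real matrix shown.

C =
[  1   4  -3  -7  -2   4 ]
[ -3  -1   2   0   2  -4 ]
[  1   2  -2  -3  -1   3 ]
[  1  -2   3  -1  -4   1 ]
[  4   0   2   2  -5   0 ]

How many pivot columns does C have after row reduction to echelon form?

5

Row reduce to echelon form.
R2 ← R2 + (3)·R1: [0, 11, -7, -21, -4, 8]
R3 ← R3 − R1: [0, -2, 1, 4, 1, -1]
R4 ← R4 − R1: [0, -6, 6, 6, -2, -3]
R5 ← R5 − (4)·R1: [0, -16, 14, 30, 3, -16]
R3 ← R3 + (2/11)·R2: [0, 0, -3/11, 2/11, 3/11, 5/11]
R4 ← R4 + (6/11)·R2: [0, 0, 24/11, -60/11, -46/11, 15/11]
R5 ← R5 + (16/11)·R2: [0, 0, 42/11, -6/11, -31/11, -48/11]
R4 ← R4 + (8)·R3: [0, 0, 0, -4, -2, 5]
R5 ← R5 + (14)·R3: [0, 0, 0, 2, 1, 2]
R5 ← R5 + (1/2)·R4: [0, 0, 0, 0, 0, 9/2]
Echelon form has 5 nonzero rows, so rank(C) = 5.
Each nonzero row contributes one pivot column: 5 pivot columns.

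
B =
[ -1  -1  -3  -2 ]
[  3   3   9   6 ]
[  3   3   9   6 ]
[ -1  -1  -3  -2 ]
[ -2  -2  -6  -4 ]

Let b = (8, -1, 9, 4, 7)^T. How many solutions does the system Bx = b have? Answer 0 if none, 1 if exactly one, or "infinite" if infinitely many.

Row reduce the augmented matrix [B | b].
R2 ← R2 + (3)·R1: [0, 0, 0, 0, 23]
R3 ← R3 + (3)·R1: [0, 0, 0, 0, 33]
R4 ← R4 − R1: [0, 0, 0, 0, -4]
R5 ← R5 − (2)·R1: [0, 0, 0, 0, -9]
R3 ← R3 − (33/23)·R2: [0, 0, 0, 0, 0]
R4 ← R4 + (4/23)·R2: [0, 0, 0, 0, 0]
R5 ← R5 + (9/23)·R2: [0, 0, 0, 0, 0]
The echelon form has 2 nonzero rows; the last pivot sits in the augmented column, so rank(B) = 1 but rank([B|b]) = 2.
Since the ranks differ, the system is inconsistent.
It has no solutions.

0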